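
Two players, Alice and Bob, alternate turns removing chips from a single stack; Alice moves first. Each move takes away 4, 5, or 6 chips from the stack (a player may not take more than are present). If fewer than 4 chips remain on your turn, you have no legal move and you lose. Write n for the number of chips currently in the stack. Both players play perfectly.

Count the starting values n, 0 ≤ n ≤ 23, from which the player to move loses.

Build the W/L table. Terminal = L. A non-terminal position is W if it has a move to some L; otherwise it is L.
n=0: no move → L
n=1: no move → L
n=2: no move → L
n=3: no move → L
n=4: →0(L), so W
n=5: →1(L), so W
n=6: →2(L), so W
n=7: →3(L), so W
n=8: →3(L), so W
n=9: →3(L), so W
n=10: →6(W), 5(W), 4(W) — all W, so L
n=11: →7(W), 6(W), 5(W) — all W, so L
n=12: →8(W), 7(W), 6(W) — all W, so L
n=13: →9(W), 8(W), 7(W) — all W, so L
n=14: →10(L), so W
n=15: →11(L), so W
n=16: →12(L), so W
n=17: →13(L), so W
n=18: →13(L), so W
n=19: →13(L), so W
n=20: →16(W), 15(W), 14(W) — all W, so L
n=21: →17(W), 16(W), 15(W) — all W, so L
n=22: →18(W), 17(W), 16(W) — all W, so L
n=23: →19(W), 18(W), 17(W) — all W, so L
L entries with 0 ≤ n ≤ 23: n = 0, 1, 2, 3, 10, 11, 12, 13, 20, 21, 22, 23; that makes 12.

12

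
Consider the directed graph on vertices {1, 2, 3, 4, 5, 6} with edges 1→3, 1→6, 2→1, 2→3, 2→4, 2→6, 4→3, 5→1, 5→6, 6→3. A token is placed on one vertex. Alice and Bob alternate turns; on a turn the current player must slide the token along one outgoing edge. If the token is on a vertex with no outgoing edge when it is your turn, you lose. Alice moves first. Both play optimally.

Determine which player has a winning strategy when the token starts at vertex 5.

Positions with no move are L. A position that does have a move is losing for the player to move precisely when every available move leads to a winning position for the opponent. Fill in the labels:
Every edge goes from a vertex to one that appears earlier in the order 3, 6, 1, 4, 2, 5, so processing vertices in that order labels each vertex after all of its successors.
3: no outgoing edge → L
6: reaches L-position 3 → W
1: reaches L-position 3 → W
4: reaches L-position 3 → W
2: reaches L-position 3 → W
5: only reaches 1(W), 6(W), all W → L
The starting position 5 is L: whatever Alice does, the opponent receives a W position.

Bob wins.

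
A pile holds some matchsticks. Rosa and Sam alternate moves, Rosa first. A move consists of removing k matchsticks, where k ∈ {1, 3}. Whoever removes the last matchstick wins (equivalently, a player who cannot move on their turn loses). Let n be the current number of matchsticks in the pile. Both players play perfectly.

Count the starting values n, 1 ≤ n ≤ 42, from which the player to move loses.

21

Build the W/L table. Terminal = L. A non-terminal position is W if it has a move to some L; otherwise it is L.
n=0: no move → L
n=1: →0(L), so W
n=2: →1(W) only, which is W, so L
n=3: →2(L), so W
n=4: →3(W), 1(W) — all W, so L
n=5: →4(L), so W
n=6: →5(W), 3(W) — all W, so L
n=7: →6(L), so W
n=8: →7(W), 5(W) — all W, so L
n=9: →8(L), so W
n=10: →9(W), 7(W) — all W, so L
n=11: →10(L), so W
n=12: →11(W), 9(W) — all W, so L
n=13: →12(L), so W
n=14: →13(W), 11(W) — all W, so L
n=15: →14(L), so W
n=16: →15(W), 13(W) — all W, so L
n=17: →16(L), so W
n=18: →17(W), 15(W) — all W, so L
n=19: →18(L), so W
n=20: →19(W), 17(W) — all W, so L
n=21: →20(L), so W
n=22: →21(W), 19(W) — all W, so L
n=23: →22(L), so W
n=24: →23(W), 21(W) — all W, so L
n=25: →24(L), so W
n=26: →25(W), 23(W) — all W, so L
n=27: →26(L), so W
n=28: →27(W), 25(W) — all W, so L
n=29: →28(L), so W
n=30: →29(W), 27(W) — all W, so L
n=31: →30(L), so W
n=32: →31(W), 29(W) — all W, so L
n=33: →32(L), so W
n=34: →33(W), 31(W) — all W, so L
n=35: →34(L), so W
n=36: →35(W), 33(W) — all W, so L
n=37: →36(L), so W
n=38: →37(W), 35(W) — all W, so L
n=39: →38(L), so W
n=40: →39(W), 37(W) — all W, so L
n=41: →40(L), so W
n=42: →41(W), 39(W) — all W, so L
L entries with 1 ≤ n ≤ 42 (n=0 is outside the asked range and is not counted): n = 2, 4, 6, 8, 10, 12, 14, 16, 18, 20, 22, 24, 26, 28, 30, 32, 34, 36, 38, 40, 42; that makes 21.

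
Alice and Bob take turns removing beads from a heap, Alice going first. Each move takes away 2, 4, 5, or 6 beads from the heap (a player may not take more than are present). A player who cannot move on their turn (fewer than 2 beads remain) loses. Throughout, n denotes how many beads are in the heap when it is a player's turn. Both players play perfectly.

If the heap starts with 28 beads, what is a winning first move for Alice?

Remove 4, leaving 24.

Build the W/L table. Terminal = L. A non-terminal position is W if it has a move to some L; otherwise it is L.
n=0: no move → L
n=1: no move → L
n=2: W (go to 0, an L position)
n=3: W (go to 1, an L position)
n=4: W (go to 0, an L position)
n=5: W (go to 1, an L position)
n=6: W (go to 1, an L position)
n=7: W (go to 1, an L position)
n=8: L (options 6(W), 4(W), 3(W), 2(W) are all W)
n=9: L (options 7(W), 5(W), 4(W), 3(W) are all W)
n=10: W (go to 8, an L position)
n=11: W (go to 9, an L position)
n=12: W (go to 8, an L position)
n=13: W (go to 9, an L position)
n=14: W (go to 9, an L position)
n=15: W (go to 9, an L position)
n=16: L (options 14(W), 12(W), 11(W), 10(W) are all W)
n=17: L (options 15(W), 13(W), 12(W), 11(W) are all W)
n=18: W (go to 16, an L position)
n=19: W (go to 17, an L position)
n=20: W (go to 16, an L position)
n=21: W (go to 17, an L position)
n=22: W (go to 17, an L position)
n=23: W (go to 17, an L position)
n=24: L (options 22(W), 20(W), 19(W), 18(W) are all W)
n=25: L (options 23(W), 21(W), 20(W), 19(W) are all W)
n=26: W (go to 24, an L position)
n=27: W (go to 25, an L position)
n=28: W (go to 24, an L position)
From 28, the L positions reachable in one move are: 24.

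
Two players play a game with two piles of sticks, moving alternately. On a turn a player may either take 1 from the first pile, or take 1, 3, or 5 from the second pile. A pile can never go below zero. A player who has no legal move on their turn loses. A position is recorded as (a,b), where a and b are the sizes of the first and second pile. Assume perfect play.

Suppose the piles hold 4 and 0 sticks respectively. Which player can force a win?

Work bottom-up. With no move the player to move loses. Otherwise the position is W if at least one move leads to an L position for the opponent, and L if every move leads to a W.
No move ever increases a pile, so every position that can arise here has a ≤ 4 and b ≤ 0; it is enough to label the cells with 0 ≤ a ≤ 4 and 0 ≤ b ≤ 0.
Every move lowers a or b (never raises either), so fill the grid row by row in increasing a, and left to right within a row: each cell's successors are then already labelled.
      b=0
a=0:    L
a=1:    W
a=2:    L
a=3:    W
a=4:    L
Cells with no legal move (terminal, hence L): (0,0).
The remaining L cells, each justified by listing all of its moves:
(2,0): the only move is to (1,0)(W), a W ⇒ L
(4,0): the only move is to (3,0)(W), a W ⇒ L
Every other cell has at least one move into one of the L cells above, so it is W.
The starting position (4,0) is L: whatever the player to move does, the opponent receives a W position.

The second player wins.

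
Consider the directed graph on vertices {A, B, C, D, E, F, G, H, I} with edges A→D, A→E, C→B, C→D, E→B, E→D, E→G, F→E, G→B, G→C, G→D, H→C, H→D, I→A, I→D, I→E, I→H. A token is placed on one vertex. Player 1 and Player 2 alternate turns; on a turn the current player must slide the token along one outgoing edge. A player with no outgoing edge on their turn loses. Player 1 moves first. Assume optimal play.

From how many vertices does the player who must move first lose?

Compute win/loss labels from the base case upward. A position with no move is L. Any other position is W if it can reach an L in one move, else L.
Every edge goes from a vertex to one that appears earlier in the order B, D, C, G, E, H, F, A, I, so processing vertices in that order labels each vertex after all of its successors.
B: no outgoing edge → L
D: no outgoing edge → L
C: reaches L-position D → W
G: reaches L-position D → W
E: reaches L-position D → W
H: reaches L-position D → W
F: only reaches E(W), which is W → L
A: reaches L-position D → W
I: reaches L-position D → W
The L vertices are B, D, F; that is 3 in all.

3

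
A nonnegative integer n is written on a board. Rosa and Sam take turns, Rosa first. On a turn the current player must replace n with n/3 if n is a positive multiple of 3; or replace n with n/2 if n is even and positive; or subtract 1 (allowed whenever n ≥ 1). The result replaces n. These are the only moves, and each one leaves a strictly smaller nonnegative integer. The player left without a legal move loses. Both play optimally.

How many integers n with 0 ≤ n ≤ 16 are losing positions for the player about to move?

8

Build the W/L table. Terminal = L. A non-terminal position is W if it has a move to some L; otherwise it is L.
n=0: no move → L
n=1: W (go to 0, an L position)
n=2: L (sole option 1(W) is W)
n=3: W (go to 2, an L position)
n=4: W (go to 2, an L position)
n=5: L (sole option 4(W) is W)
n=6: W (go to 2, an L position)
n=7: L (sole option 6(W) is W)
n=8: W (go to 7, an L position)
n=9: L (options 3(W), 8(W) are all W)
n=10: W (go to 5, an L position)
n=11: L (sole option 10(W) is W)
n=12: W (go to 11, an L position)
n=13: L (sole option 12(W) is W)
n=14: W (go to 7, an L position)
n=15: W (go to 5, an L position)
n=16: L (options 8(W), 15(W) are all W)
L entries with 0 ≤ n ≤ 16: n = 0, 2, 5, 7, 9, 11, 13, 16; that makes 8.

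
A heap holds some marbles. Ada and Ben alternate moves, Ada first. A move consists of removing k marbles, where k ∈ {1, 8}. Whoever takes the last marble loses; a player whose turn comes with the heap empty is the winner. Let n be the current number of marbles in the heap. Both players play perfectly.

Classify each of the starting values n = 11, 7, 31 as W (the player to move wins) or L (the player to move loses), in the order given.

Build the W/L table. Terminal = W. A non-terminal position is W if it has a move to some L; otherwise it is L.
n=0: no move; the opponent has just taken the last marble and therefore loses → W
n=1: →0(W) only, which is W, so L
n=2: →1(L), so W
n=3: →2(W) only, which is W, so L
n=4: →3(L), so W
n=5: →4(W) only, which is W, so L
n=6: →5(L), so W
n=7: →6(W) only, which is W, so L
n=8: →7(L), so W
n=9: →1(L), so W
n=10: →9(W), 2(W) — all W, so L
n=11: →10(L), so W
n=12: →11(W), 4(W) — all W, so L
n=13: →12(L), so W
n=14: →13(W), 6(W) — all W, so L
n=15: →14(L), so W
n=16: →15(W), 8(W) — all W, so L
n=17: →16(L), so W
n=18: →10(L), so W
n=19: →18(W), 11(W) — all W, so L
n=20: →19(L), so W
n=21: →20(W), 13(W) — all W, so L
n=22: →21(L), so W
n=23: →22(W), 15(W) — all W, so L
n=24: →23(L), so W
n=25: →24(W), 17(W) — all W, so L
n=26: →25(L), so W
n=27: →19(L), so W
n=28: →27(W), 20(W) — all W, so L
n=29: →28(L), so W
n=30: →29(W), 22(W) — all W, so L
n=31: →30(L), so W

11: W, 7: L, 31: W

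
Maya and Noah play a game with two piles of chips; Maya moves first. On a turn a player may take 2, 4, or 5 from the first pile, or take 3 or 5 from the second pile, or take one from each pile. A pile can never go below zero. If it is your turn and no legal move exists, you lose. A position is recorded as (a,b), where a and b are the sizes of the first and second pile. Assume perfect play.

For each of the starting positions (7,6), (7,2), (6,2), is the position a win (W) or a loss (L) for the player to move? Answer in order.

Build the W/L table. Terminal = L. A non-terminal position is W if it has a move to some L; otherwise it is L.
No move ever increases a pile, so every position that can arise here has a ≤ 7 and b ≤ 6; it is enough to label the cells with 0 ≤ a ≤ 7 and 0 ≤ b ≤ 6.
Every move lowers a or b (never raises either), so fill the grid row by row in increasing a, and left to right within a row: each cell's successors are then already labelled.
      b=0  b=1  b=2  b=3  b=4  b=5  b=6
a=0:    L    L    L    W    W    W    W
a=1:    L    W    W    W    L    W    L
a=2:    W    W    W    L    L    W    W
a=3:    W    L    L    L    W    W    W
a=4:    W    W    W    W    W    L    L
a=5:    W    W    W    W    W    L    W
a=6:    W    L    L    W    W    W    W
a=7:    L    W    W    W    W    W    L
Cells with no legal move (terminal, hence L): (0,0), (0,1), (0,2), (1,0).
The remaining L cells, each justified by listing all of its moves:
(1,4): only reaches (1,1)(W), (0,3)(W), all W → L
(1,6): only reaches (1,3)(W), (1,1)(W), (0,5)(W), all W → L
(2,3): only reaches (0,3)(W), (2,0)(W), (1,2)(W), all W → L
(2,4): only reaches (0,4)(W), (2,1)(W), (1,3)(W), all W → L
(3,1): only reaches (1,1)(W), (2,0)(W), all W → L
(3,2): only reaches (1,2)(W), (2,1)(W), all W → L
(3,3): only reaches (1,3)(W), (3,0)(W), (2,2)(W), all W → L
(4,5): only reaches (2,5)(W), (0,5)(W), (4,2)(W), (4,0)(W), (3,4)(W), all W → L
(4,6): only reaches (2,6)(W), (0,6)(W), (4,3)(W), (4,1)(W), (3,5)(W), all W → L
(5,5): only reaches (3,5)(W), (1,5)(W), (0,5)(W), (5,2)(W), (5,0)(W), (4,4)(W), all W → L
(6,1): only reaches (4,1)(W), (2,1)(W), (1,1)(W), (5,0)(W), all W → L
(6,2): only reaches (4,2)(W), (2,2)(W), (1,2)(W), (5,1)(W), all W → L
(7,0): only reaches (5,0)(W), (3,0)(W), (2,0)(W), all W → L
(7,6): only reaches (5,6)(W), (3,6)(W), (2,6)(W), (7,3)(W), (7,1)(W), (6,5)(W), all W → L
Every other cell has at least one move into one of the L cells above, so it is W.
(7,6): one of the L cells justified above, so L
(7,2): the move to (3,2) reaches an L cell, so W
(6,2): one of the L cells justified above, so L

(7,6): L, (7,2): W, (6,2): L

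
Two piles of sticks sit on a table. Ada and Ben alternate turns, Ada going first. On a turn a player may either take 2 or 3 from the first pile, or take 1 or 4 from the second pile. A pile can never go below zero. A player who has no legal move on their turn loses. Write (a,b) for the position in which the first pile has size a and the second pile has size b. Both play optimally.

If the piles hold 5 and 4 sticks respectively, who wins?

Ada wins.

Build the W/L table. Terminal = L. A non-terminal position is W if it has a move to some L; otherwise it is L.
No move ever increases a pile, so every position that can arise here has a ≤ 5 and b ≤ 4; it is enough to label the cells with 0 ≤ a ≤ 5 and 0 ≤ b ≤ 4.
Every move lowers a or b (never raises either), so fill the grid row by row in increasing a, and left to right within a row: each cell's successors are then already labelled.
      b=0  b=1  b=2  b=3  b=4
a=0:    L    W    L    W    W
a=1:    L    W    L    W    W
a=2:    W    L    W    L    W
a=3:    W    L    W    L    W
a=4:    W    W    W    W    L
a=5:    L    W    L    W    W
Cells with no legal move (terminal, hence L): (0,0), (1,0).
The remaining L cells, each justified by listing all of its moves:
(0,2): only reaches (0,1)(W), which is W → L
(1,2): only reaches (1,1)(W), which is W → L
(2,1): only reaches (0,1)(W), (2,0)(W), all W → L
(2,3): only reaches (0,3)(W), (2,2)(W), all W → L
(3,1): only reaches (1,1)(W), (0,1)(W), (3,0)(W), all W → L
(3,3): only reaches (1,3)(W), (0,3)(W), (3,2)(W), all W → L
(4,4): only reaches (2,4)(W), (1,4)(W), (4,3)(W), (4,0)(W), all W → L
(5,0): only reaches (3,0)(W), (2,0)(W), all W → L
(5,2): only reaches (3,2)(W), (2,2)(W), (5,1)(W), all W → L
Every other cell has at least one move into one of the L cells above, so it is W.
From (5,4) Ada can move to (5,0), reaching an L position.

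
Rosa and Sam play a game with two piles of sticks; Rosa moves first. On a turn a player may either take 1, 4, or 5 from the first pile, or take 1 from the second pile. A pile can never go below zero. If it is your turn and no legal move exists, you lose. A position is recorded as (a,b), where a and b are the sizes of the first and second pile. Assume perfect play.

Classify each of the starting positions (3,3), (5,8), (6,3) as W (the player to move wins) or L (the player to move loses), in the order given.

Use the standard recursion: the mover loses at a terminal position; elsewhere, the mover wins exactly when some move hands the opponent an L position.
No move ever increases a pile, so every position that can arise here has a ≤ 6 and b ≤ 8; it is enough to label the cells with 0 ≤ a ≤ 6 and 0 ≤ b ≤ 8.
Every move lowers a or b (never raises either), so fill the grid row by row in increasing a, and left to right within a row: each cell's successors are then already labelled.
      b=0  b=1  b=2  b=3  b=4  b=5  b=6  b=7  b=8
a=0:    L    W    L    W    L    W    L    W    L
a=1:    W    L    W    L    W    L    W    L    W
a=2:    L    W    L    W    L    W    L    W    L
a=3:    W    L    W    L    W    L    W    L    W
a=4:    W    W    W    W    W    W    W    W    W
a=5:    W    W    W    W    W    W    W    W    W
a=6:    W    W    W    W    W    W    W    W    W
Cells with no legal move (terminal, hence L): (0,0).
The remaining L cells, each justified by listing all of its moves:
(0,2): →(0,1)(W) only, which is W, so L
(0,4): →(0,3)(W) only, which is W, so L
(0,6): →(0,5)(W) only, which is W, so L
(0,8): →(0,7)(W) only, which is W, so L
(1,1): →(0,1)(W), (1,0)(W) — all W, so L
(1,3): →(0,3)(W), (1,2)(W) — all W, so L
(1,5): →(0,5)(W), (1,4)(W) — all W, so L
(1,7): →(0,7)(W), (1,6)(W) — all W, so L
(2,0): →(1,0)(W) only, which is W, so L
(2,2): →(1,2)(W), (2,1)(W) — all W, so L
(2,4): →(1,4)(W), (2,3)(W) — all W, so L
(2,6): →(1,6)(W), (2,5)(W) — all W, so L
(2,8): →(1,8)(W), (2,7)(W) — all W, so L
(3,1): →(2,1)(W), (3,0)(W) — all W, so L
(3,3): →(2,3)(W), (3,2)(W) — all W, so L
(3,5): →(2,5)(W), (3,4)(W) — all W, so L
(3,7): →(2,7)(W), (3,6)(W) — all W, so L
Every other cell has at least one move into one of the L cells above, so it is W.
(3,3): one of the L cells justified above, so L
(5,8): the move to (0,8) reaches an L cell, so W
(6,3): the move to (1,3) reaches an L cell, so W

(3,3): L, (5,8): W, (6,3): W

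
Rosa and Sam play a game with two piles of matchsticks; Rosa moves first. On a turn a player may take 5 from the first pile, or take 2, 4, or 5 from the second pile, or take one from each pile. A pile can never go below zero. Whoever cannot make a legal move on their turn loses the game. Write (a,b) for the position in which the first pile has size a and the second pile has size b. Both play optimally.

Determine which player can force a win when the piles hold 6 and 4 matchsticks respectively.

Compute win/loss labels from the base case upward. A position with no move is L. Any other position is W if it can reach an L in one move, else L.
No move ever increases a pile, so every position that can arise here has a ≤ 6 and b ≤ 4; it is enough to label the cells with 0 ≤ a ≤ 6 and 0 ≤ b ≤ 4.
Every move lowers a or b (never raises either), so fill the grid row by row in increasing a, and left to right within a row: each cell's successors are then already labelled.
      b=0  b=1  b=2  b=3  b=4
a=0:    L    L    W    W    W
a=1:    L    W    W    L    W
a=2:    L    W    W    L    W
a=3:    L    W    W    L    W
a=4:    L    W    W    L    W
a=5:    W    W    L    L    W
a=6:    W    L    L    W    W
Cells with no legal move (terminal, hence L): (0,0), (0,1), (1,0), (2,0), (3,0), (4,0).
The remaining L cells, each justified by listing all of its moves:
(1,3): only reaches (1,1)(W), (0,2)(W), all W → L
(2,3): only reaches (2,1)(W), (1,2)(W), all W → L
(3,3): only reaches (3,1)(W), (2,2)(W), all W → L
(4,3): only reaches (4,1)(W), (3,2)(W), all W → L
(5,2): only reaches (0,2)(W), (5,0)(W), (4,1)(W), all W → L
(5,3): only reaches (0,3)(W), (5,1)(W), (4,2)(W), all W → L
(6,1): only reaches (1,1)(W), (5,0)(W), all W → L
(6,2): only reaches (1,2)(W), (6,0)(W), (5,1)(W), all W → L
Every other cell has at least one move into one of the L cells above, so it is W.
The starting position (6,4) is W: Rosa should move to (6,2), handing over an L position.

Rosa wins.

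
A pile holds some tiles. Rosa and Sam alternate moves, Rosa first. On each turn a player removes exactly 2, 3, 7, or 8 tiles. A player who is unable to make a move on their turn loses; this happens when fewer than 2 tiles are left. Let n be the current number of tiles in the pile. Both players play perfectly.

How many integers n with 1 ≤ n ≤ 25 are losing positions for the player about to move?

10

Label each position W (a win for the player to move) or L (a loss). A position with no legal move is L; any other position is W exactly when some move reaches an L, and L when every move reaches a W.
n=0: no move → L
n=1: no move → L
n=2: can move to 0, which is L ⇒ W
n=3: can move to 1, which is L ⇒ W
n=4: can move to 1, which is L ⇒ W
n=5: moves to 3(W), 2(W); every one is W ⇒ L
n=6: moves to 4(W), 3(W); every one is W ⇒ L
n=7: can move to 5, which is L ⇒ W
n=8: can move to 6, which is L ⇒ W
n=9: can move to 6, which is L ⇒ W
n=10: moves to 8(W), 7(W), 3(W), 2(W); every one is W ⇒ L
n=11: moves to 9(W), 8(W), 4(W), 3(W); every one is W ⇒ L
n=12: can move to 10, which is L ⇒ W
n=13: can move to 11, which is L ⇒ W
n=14: can move to 11, which is L ⇒ W
n=15: moves to 13(W), 12(W), 8(W), 7(W); every one is W ⇒ L
n=16: moves to 14(W), 13(W), 9(W), 8(W); every one is W ⇒ L
n=17: can move to 15, which is L ⇒ W
n=18: can move to 16, which is L ⇒ W
n=19: can move to 16, which is L ⇒ W
n=20: moves to 18(W), 17(W), 13(W), 12(W); every one is W ⇒ L
n=21: moves to 19(W), 18(W), 14(W), 13(W); every one is W ⇒ L
n=22: can move to 20, which is L ⇒ W
n=23: can move to 21, which is L ⇒ W
n=24: can move to 21, which is L ⇒ W
n=25: moves to 23(W), 22(W), 18(W), 17(W); every one is W ⇒ L
L entries with 1 ≤ n ≤ 25 (n=0 is outside the asked range and is not counted): n = 1, 5, 6, 10, 11, 15, 16, 20, 21, 25; that makes 10.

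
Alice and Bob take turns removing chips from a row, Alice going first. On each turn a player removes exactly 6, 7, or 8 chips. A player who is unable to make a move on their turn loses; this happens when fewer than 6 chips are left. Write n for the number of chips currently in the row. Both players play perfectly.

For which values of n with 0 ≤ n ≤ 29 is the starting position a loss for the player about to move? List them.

0, 1, 2, 3, 4, 5, 14, 15, 16, 17, 18, 19, 28, 29

Build the W/L table. Terminal = L. A non-terminal position is W if it has a move to some L; otherwise it is L.
n=0: no move → L
n=1: no move → L
n=2: no move → L
n=3: no move → L
n=4: no move → L
n=5: no move → L
n=6: W (go to 0, an L position)
n=7: W (go to 1, an L position)
n=8: W (go to 2, an L position)
n=9: W (go to 3, an L position)
n=10: W (go to 4, an L position)
n=11: W (go to 5, an L position)
n=12: W (go to 5, an L position)
n=13: W (go to 5, an L position)
n=14: L (options 8(W), 7(W), 6(W) are all W)
n=15: L (options 9(W), 8(W), 7(W) are all W)
n=16: L (options 10(W), 9(W), 8(W) are all W)
n=17: L (options 11(W), 10(W), 9(W) are all W)
n=18: L (options 12(W), 11(W), 10(W) are all W)
n=19: L (options 13(W), 12(W), 11(W) are all W)
n=20: W (go to 14, an L position)
n=21: W (go to 15, an L position)
n=22: W (go to 16, an L position)
n=23: W (go to 17, an L position)
n=24: W (go to 18, an L position)
n=25: W (go to 19, an L position)
n=26: W (go to 19, an L position)
n=27: W (go to 19, an L position)
n=28: L (options 22(W), 21(W), 20(W) are all W)
n=29: L (options 23(W), 22(W), 21(W) are all W)
The losing starting values of n are exactly the entries labelled L in this table (14 of them).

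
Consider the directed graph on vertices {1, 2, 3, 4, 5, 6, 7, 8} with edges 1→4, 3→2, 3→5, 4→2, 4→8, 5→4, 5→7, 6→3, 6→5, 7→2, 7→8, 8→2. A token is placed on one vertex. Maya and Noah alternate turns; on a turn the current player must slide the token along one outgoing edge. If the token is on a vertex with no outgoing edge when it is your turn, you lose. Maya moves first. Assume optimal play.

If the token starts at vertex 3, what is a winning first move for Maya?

Move to 5.

Positions with no move are L. A position that does have a move is losing for the player to move precisely when every available move leads to a winning position for the opponent. Fill in the labels:
Every edge goes from a vertex to one that appears earlier in the order 2, 8, 4, 7, 1, 5, 3, 6, so processing vertices in that order labels each vertex after all of its successors.
2: no outgoing edge → L
8: can move to 2, which is L ⇒ W
4: can move to 2, which is L ⇒ W
7: can move to 2, which is L ⇒ W
1: the only move is to 4(W), a W ⇒ L
5: moves to 7(W), 4(W); every one is W ⇒ L
3: can move to 5, which is L ⇒ W
6: can move to 5, which is L ⇒ W
From 3, the L positions reachable in one move are: 5, 2. Any move reaching one of these is winning.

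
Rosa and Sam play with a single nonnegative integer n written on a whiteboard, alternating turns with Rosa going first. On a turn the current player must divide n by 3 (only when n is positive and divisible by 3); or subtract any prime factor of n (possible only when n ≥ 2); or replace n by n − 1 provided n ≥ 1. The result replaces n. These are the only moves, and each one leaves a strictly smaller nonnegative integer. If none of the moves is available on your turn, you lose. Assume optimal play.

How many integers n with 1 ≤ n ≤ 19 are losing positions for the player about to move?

4

Work bottom-up. With no move the player to move loses. Otherwise the position is W if at least one move leads to an L position for the opponent, and L if every move leads to a W.
n=0: no move → L
n=1: reaches L-position 0 → W
n=2: reaches L-position 0 → W
n=3: reaches L-position 0 → W
n=4: only reaches 2(W), 3(W), all W → L
n=5: reaches L-position 0 → W
n=6: reaches L-position 4 → W
n=7: reaches L-position 0 → W
n=8: only reaches 6(W), 7(W), all W → L
n=9: reaches L-position 8 → W
n=10: reaches L-position 8 → W
n=11: reaches L-position 0 → W
n=12: reaches L-position 4 → W
n=13: reaches L-position 0 → W
n=14: only reaches 7(W), 12(W), 13(W), all W → L
n=15: reaches L-position 14 → W
n=16: reaches L-position 14 → W
n=17: reaches L-position 0 → W
n=18: only reaches 6(W), 15(W), 16(W), 17(W), all W → L
n=19: reaches L-position 0 → W
L entries with 1 ≤ n ≤ 19 (n=0 is outside the asked range and is not counted): n = 4, 8, 14, 18; that makes 4.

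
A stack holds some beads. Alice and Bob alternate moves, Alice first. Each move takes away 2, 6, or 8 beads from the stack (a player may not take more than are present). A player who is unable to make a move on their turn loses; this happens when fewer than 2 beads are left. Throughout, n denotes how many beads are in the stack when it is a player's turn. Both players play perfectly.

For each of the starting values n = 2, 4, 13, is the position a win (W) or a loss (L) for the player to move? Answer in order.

2: W, 4: L, 13: W

Compute win/loss labels from the base case upward. A position with no move is L. Any other position is W if it can reach an L in one move, else L.
n=0: no move → L
n=1: no move → L
n=2: →0(L), so W
n=3: →1(L), so W
n=4: →2(W) only, which is W, so L
n=5: →3(W) only, which is W, so L
n=6: →4(L), so W
n=7: →5(L), so W
n=8: →0(L), so W
n=9: →1(L), so W
n=10: →4(L), so W
n=11: →5(L), so W
n=12: →4(L), so W
n=13: →5(L), so W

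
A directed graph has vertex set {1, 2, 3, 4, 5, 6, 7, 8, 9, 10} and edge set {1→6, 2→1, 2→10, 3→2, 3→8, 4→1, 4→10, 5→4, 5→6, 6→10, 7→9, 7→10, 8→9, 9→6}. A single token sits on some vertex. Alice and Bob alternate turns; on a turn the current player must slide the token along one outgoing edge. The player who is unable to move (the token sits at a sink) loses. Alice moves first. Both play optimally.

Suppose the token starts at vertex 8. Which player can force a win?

Classify positions by backward induction: terminal positions (no move available) are L. From any other position, the mover wins iff some move reaches an L.
Every edge goes from a vertex to one that appears earlier in the order 10, 6, 1, 4, 5, 2, 9, 8, 3, 7, so processing vertices in that order labels each vertex after all of its successors.
10: no outgoing edge → L
6: can move to 10, which is L ⇒ W
1: the only move is to 6(W), a W ⇒ L
4: can move to 1, which is L ⇒ W
5: moves to 4(W), 6(W); every one is W ⇒ L
2: can move to 1, which is L ⇒ W
9: the only move is to 6(W), a W ⇒ L
8: can move to 9, which is L ⇒ W
3: moves to 8(W), 2(W); every one is W ⇒ L
7: can move to 9, which is L ⇒ W
The starting position 8 is W: Alice should move to 9, handing over an L position.

Alice wins.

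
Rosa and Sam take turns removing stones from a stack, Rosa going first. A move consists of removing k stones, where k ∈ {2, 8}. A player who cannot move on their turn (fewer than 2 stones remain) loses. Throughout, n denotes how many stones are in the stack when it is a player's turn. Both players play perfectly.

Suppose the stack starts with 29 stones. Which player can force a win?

Rosa wins.

Positions with no move are L. A position that does have a move is losing for the player to move precisely when every available move leads to a winning position for the opponent. Fill in the labels:
n=0: no move → L
n=1: no move → L
n=2: reaches L-position 0 → W
n=3: reaches L-position 1 → W
n=4: only reaches 2(W), which is W → L
n=5: only reaches 3(W), which is W → L
n=6: reaches L-position 4 → W
n=7: reaches L-position 5 → W
n=8: reaches L-position 0 → W
n=9: reaches L-position 1 → W
n=10: only reaches 8(W), 2(W), all W → L
n=11: only reaches 9(W), 3(W), all W → L
n=12: reaches L-position 10 → W
n=13: reaches L-position 11 → W
n=14: only reaches 12(W), 6(W), all W → L
n=15: only reaches 13(W), 7(W), all W → L
n=16: reaches L-position 14 → W
n=17: reaches L-position 15 → W
n=18: reaches L-position 10 → W
n=19: reaches L-position 11 → W
n=20: only reaches 18(W), 12(W), all W → L
n=21: only reaches 19(W), 13(W), all W → L
n=22: reaches L-position 20 → W
n=23: reaches L-position 21 → W
n=24: only reaches 22(W), 16(W), all W → L
n=25: only reaches 23(W), 17(W), all W → L
n=26: reaches L-position 24 → W
n=27: reaches L-position 25 → W
n=28: reaches L-position 20 → W
n=29: reaches L-position 21 → W
From 29 Rosa can remove 8, leaving 21, reaching an L position.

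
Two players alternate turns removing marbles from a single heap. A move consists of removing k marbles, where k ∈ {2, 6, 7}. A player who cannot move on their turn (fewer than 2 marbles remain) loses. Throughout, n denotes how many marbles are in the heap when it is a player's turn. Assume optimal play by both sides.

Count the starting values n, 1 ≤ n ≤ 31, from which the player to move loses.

13

Classify positions by backward induction: terminal positions (no move available) are L. From any other position, the mover wins iff some move reaches an L.
n=0: no move → L
n=1: no move → L
n=2: →0(L), so W
n=3: →1(L), so W
n=4: →2(W) only, which is W, so L
n=5: →3(W) only, which is W, so L
n=6: →4(L), so W
n=7: →5(L), so W
n=8: →1(L), so W
n=9: →7(W), 3(W), 2(W) — all W, so L
n=10: →4(L), so W
n=11: →9(L), so W
n=12: →5(L), so W
n=13: →11(W), 7(W), 6(W) — all W, so L
n=14: →12(W), 8(W), 7(W) — all W, so L
n=15: →13(L), so W
n=16: →14(L), so W
n=17: →15(W), 11(W), 10(W) — all W, so L
n=18: →16(W), 12(W), 11(W) — all W, so L
n=19: →17(L), so W
n=20: →18(L), so W
n=21: →14(L), so W
n=22: →20(W), 16(W), 15(W) — all W, so L
n=23: →17(L), so W
n=24: →22(L), so W
n=25: →18(L), so W
n=26: →24(W), 20(W), 19(W) — all W, so L
n=27: →25(W), 21(W), 20(W) — all W, so L
n=28: →26(L), so W
n=29: →27(L), so W
n=30: →28(W), 24(W), 23(W) — all W, so L
n=31: →29(W), 25(W), 24(W) — all W, so L
L entries with 1 ≤ n ≤ 31 (n=0 is outside the asked range and is not counted): n = 1, 4, 5, 9, 13, 14, 17, 18, 22, 26, 27, 30, 31; that makes 13.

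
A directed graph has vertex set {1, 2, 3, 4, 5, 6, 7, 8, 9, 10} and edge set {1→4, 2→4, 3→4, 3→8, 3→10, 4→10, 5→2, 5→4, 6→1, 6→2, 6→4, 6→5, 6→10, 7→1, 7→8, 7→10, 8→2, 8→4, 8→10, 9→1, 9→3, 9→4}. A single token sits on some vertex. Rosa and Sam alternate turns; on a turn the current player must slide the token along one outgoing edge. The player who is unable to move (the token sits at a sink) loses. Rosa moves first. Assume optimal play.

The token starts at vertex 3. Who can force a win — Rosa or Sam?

Build the W/L table. Terminal = L. A non-terminal position is W if it has a move to some L; otherwise it is L.
Every edge goes from a vertex to one that appears earlier in the order 10, 4, 2, 8, 3, 1, 9, 5, 7, 6, so processing vertices in that order labels each vertex after all of its successors.
10: no outgoing edge → L
4: →10(L), so W
2: →4(W) only, which is W, so L
8: →2(L), so W
3: →10(L), so W
1: →4(W) only, which is W, so L
9: →1(L), so W
5: →2(L), so W
7: →1(L), so W
6: →1(L), so W
From 3 Rosa can move to 10, reaching an L position.

Rosa wins.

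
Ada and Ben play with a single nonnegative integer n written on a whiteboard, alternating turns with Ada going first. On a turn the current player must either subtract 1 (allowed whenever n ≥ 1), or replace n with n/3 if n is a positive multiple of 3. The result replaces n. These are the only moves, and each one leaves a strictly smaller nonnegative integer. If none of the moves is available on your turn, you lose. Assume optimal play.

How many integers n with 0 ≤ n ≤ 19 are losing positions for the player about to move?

10

Build the W/L table. Terminal = L. A non-terminal position is W if it has a move to some L; otherwise it is L.
n=0: no move → L
n=1: can move to 0, which is L ⇒ W
n=2: the only move is to 1(W), a W ⇒ L
n=3: can move to 2, which is L ⇒ W
n=4: the only move is to 3(W), a W ⇒ L
n=5: can move to 4, which is L ⇒ W
n=6: can move to 2, which is L ⇒ W
n=7: the only move is to 6(W), a W ⇒ L
n=8: can move to 7, which is L ⇒ W
n=9: moves to 3(W), 8(W); every one is W ⇒ L
n=10: can move to 9, which is L ⇒ W
n=11: the only move is to 10(W), a W ⇒ L
n=12: can move to 4, which is L ⇒ W
n=13: the only move is to 12(W), a W ⇒ L
n=14: can move to 13, which is L ⇒ W
n=15: moves to 5(W), 14(W); every one is W ⇒ L
n=16: can move to 15, which is L ⇒ W
n=17: the only move is to 16(W), a W ⇒ L
n=18: can move to 17, which is L ⇒ W
n=19: the only move is to 18(W), a W ⇒ L
L entries with 0 ≤ n ≤ 19: n = 0, 2, 4, 7, 9, 11, 13, 15, 17, 19; that makes 10.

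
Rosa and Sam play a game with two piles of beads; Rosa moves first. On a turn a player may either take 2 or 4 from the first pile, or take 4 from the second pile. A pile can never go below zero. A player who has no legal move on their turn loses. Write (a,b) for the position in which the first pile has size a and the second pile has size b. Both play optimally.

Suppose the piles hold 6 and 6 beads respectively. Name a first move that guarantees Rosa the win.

Move to (2,6).

Build the W/L table. Terminal = L. A non-terminal position is W if it has a move to some L; otherwise it is L.
No move ever increases a pile, so every position that can arise here has a ≤ 6 and b ≤ 6; it is enough to label the cells with 0 ≤ a ≤ 6 and 0 ≤ b ≤ 6.
Every move lowers a or b (never raises either), so fill the grid row by row in increasing a, and left to right within a row: each cell's successors are then already labelled.
      b=0  b=1  b=2  b=3  b=4  b=5  b=6
a=0:    L    L    L    L    W    W    W
a=1:    L    L    L    L    W    W    W
a=2:    W    W    W    W    L    L    L
a=3:    W    W    W    W    L    L    L
a=4:    W    W    W    W    W    W    W
a=5:    W    W    W    W    W    W    W
a=6:    L    L    L    L    W    W    W
Cells with no legal move (terminal, hence L): (0,0), (0,1), (0,2), (0,3), (1,0), (1,1), (1,2), (1,3).
The remaining L cells, each justified by listing all of its moves:
(2,4): moves to (0,4)(W), (2,0)(W); every one is W ⇒ L
(2,5): moves to (0,5)(W), (2,1)(W); every one is W ⇒ L
(2,6): moves to (0,6)(W), (2,2)(W); every one is W ⇒ L
(3,4): moves to (1,4)(W), (3,0)(W); every one is W ⇒ L
(3,5): moves to (1,5)(W), (3,1)(W); every one is W ⇒ L
(3,6): moves to (1,6)(W), (3,2)(W); every one is W ⇒ L
(6,0): moves to (4,0)(W), (2,0)(W); every one is W ⇒ L
(6,1): moves to (4,1)(W), (2,1)(W); every one is W ⇒ L
(6,2): moves to (4,2)(W), (2,2)(W); every one is W ⇒ L
(6,3): moves to (4,3)(W), (2,3)(W); every one is W ⇒ L
Every other cell has at least one move into one of the L cells above, so it is W.
From (6,6), the L positions reachable in one move are: (2,6), (6,2). Any move reaching one of these is winning.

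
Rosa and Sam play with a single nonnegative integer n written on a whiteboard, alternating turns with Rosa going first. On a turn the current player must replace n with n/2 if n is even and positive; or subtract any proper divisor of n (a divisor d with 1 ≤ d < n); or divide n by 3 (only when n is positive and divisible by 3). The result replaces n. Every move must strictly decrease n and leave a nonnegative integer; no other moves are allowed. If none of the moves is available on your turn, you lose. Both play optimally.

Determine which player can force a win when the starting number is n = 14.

Work bottom-up. With no move the player to move loses. Otherwise the position is W if at least one move leads to an L position for the opponent, and L if every move leads to a W.
n=0: no move → L
n=1: no move → L
n=2: W (go to 1, an L position)
n=3: W (go to 1, an L position)
n=4: L (options 2(W), 3(W) are all W)
n=5: W (go to 4, an L position)
n=6: W (go to 4, an L position)
n=7: L (sole option 6(W) is W)
n=8: W (go to 4, an L position)
n=9: L (options 3(W), 6(W), 8(W) are all W)
n=10: W (go to 9, an L position)
n=11: L (sole option 10(W) is W)
n=12: W (go to 4, an L position)
n=13: L (sole option 12(W) is W)
n=14: W (go to 7, an L position)
The starting position 14 is W: Rosa should move to 7, handing over an L position.

Rosa wins.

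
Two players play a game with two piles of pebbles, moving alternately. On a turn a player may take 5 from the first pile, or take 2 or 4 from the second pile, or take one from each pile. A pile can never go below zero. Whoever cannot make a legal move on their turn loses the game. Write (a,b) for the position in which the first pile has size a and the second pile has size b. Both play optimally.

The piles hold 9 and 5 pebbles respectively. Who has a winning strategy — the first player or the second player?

Label each position W (a win for the player to move) or L (a loss). A position with no legal move is L; any other position is W exactly when some move reaches an L, and L when every move reaches a W.
No move ever increases a pile, so every position that can arise here has a ≤ 9 and b ≤ 5; it is enough to label the cells with 0 ≤ a ≤ 9 and 0 ≤ b ≤ 5.
Every move lowers a or b (never raises either), so fill the grid row by row in increasing a, and left to right within a row: each cell's successors are then already labelled.
      b=0  b=1  b=2  b=3  b=4  b=5
a=0:    L    L    W    W    W    W
a=1:    L    W    W    L    W    W
a=2:    L    W    W    L    W    W
a=3:    L    W    W    L    W    W
a=4:    L    W    W    L    W    W
a=5:    W    W    L    L    W    W
a=6:    W    L    L    W    W    W
a=7:    W    L    W    W    L    W
a=8:    W    L    W    W    L    W
a=9:    W    L    W    W    L    W
Cells with no legal move (terminal, hence L): (0,0), (0,1), (1,0), (2,0), (3,0), (4,0).
The remaining L cells, each justified by listing all of its moves:
(1,3): →(1,1)(W), (0,2)(W) — all W, so L
(2,3): →(2,1)(W), (1,2)(W) — all W, so L
(3,3): →(3,1)(W), (2,2)(W) — all W, so L
(4,3): →(4,1)(W), (3,2)(W) — all W, so L
(5,2): →(0,2)(W), (5,0)(W), (4,1)(W) — all W, so L
(5,3): →(0,3)(W), (5,1)(W), (4,2)(W) — all W, so L
(6,1): →(1,1)(W), (5,0)(W) — all W, so L
(6,2): →(1,2)(W), (6,0)(W), (5,1)(W) — all W, so L
(7,1): →(2,1)(W), (6,0)(W) — all W, so L
(7,4): →(2,4)(W), (7,2)(W), (7,0)(W), (6,3)(W) — all W, so L
(8,1): →(3,1)(W), (7,0)(W) — all W, so L
(8,4): →(3,4)(W), (8,2)(W), (8,0)(W), (7,3)(W) — all W, so L
(9,1): →(4,1)(W), (8,0)(W) — all W, so L
(9,4): →(4,4)(W), (9,2)(W), (9,0)(W), (8,3)(W) — all W, so L
Every other cell has at least one move into one of the L cells above, so it is W.
From (9,5) the player to move can move to (9,1), reaching an L position.

The first player wins.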